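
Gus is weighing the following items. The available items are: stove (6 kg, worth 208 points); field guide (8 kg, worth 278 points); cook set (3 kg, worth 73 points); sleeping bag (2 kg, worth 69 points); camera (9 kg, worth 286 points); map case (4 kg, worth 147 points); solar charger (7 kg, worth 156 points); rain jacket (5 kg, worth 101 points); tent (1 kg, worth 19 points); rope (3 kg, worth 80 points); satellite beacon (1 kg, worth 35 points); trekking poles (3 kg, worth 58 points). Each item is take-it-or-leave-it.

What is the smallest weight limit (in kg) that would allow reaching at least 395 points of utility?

Look for the lowest-weight combination reaching 395.
field guide + map case reaches 425 using 12 kg.
Below 12 kg the best achievable stays under 395.

12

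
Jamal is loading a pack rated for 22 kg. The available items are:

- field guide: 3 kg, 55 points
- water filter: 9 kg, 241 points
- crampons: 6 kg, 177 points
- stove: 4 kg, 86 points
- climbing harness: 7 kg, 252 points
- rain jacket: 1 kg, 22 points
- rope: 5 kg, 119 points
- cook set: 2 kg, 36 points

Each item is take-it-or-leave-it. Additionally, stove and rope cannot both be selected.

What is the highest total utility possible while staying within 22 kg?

670

Ranking by ratio (utility/kg): climbing harness 36.00, crampons 29.50, water filter 26.78.
Taking water filter + crampons + climbing harness: 22 kg used, 670 in utility.
An exhaustive check of the 256 subsets confirms 670.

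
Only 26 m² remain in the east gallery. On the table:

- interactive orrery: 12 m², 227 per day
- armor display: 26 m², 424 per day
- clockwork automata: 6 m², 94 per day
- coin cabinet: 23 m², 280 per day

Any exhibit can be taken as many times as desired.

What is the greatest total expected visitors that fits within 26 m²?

454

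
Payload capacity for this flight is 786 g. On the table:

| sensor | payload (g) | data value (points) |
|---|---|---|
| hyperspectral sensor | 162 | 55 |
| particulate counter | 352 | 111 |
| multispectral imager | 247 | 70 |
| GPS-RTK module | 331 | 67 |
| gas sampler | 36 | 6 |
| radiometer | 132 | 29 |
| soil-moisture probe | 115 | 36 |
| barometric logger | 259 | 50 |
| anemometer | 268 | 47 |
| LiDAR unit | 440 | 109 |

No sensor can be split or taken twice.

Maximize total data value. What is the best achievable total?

236

Taking the top-ratio sensors first gives hyperspectral sensor + particulate counter + radiometer + soil-moisture probe for 231 (761 g).
Dropping radiometer and soil-moisture probe frees 247 g; slotting in multispectral imager (247 g) lifts the total to 236 at 761 g.
The spare 25 g is too small for any remaining sensor, and no exchange beats 236.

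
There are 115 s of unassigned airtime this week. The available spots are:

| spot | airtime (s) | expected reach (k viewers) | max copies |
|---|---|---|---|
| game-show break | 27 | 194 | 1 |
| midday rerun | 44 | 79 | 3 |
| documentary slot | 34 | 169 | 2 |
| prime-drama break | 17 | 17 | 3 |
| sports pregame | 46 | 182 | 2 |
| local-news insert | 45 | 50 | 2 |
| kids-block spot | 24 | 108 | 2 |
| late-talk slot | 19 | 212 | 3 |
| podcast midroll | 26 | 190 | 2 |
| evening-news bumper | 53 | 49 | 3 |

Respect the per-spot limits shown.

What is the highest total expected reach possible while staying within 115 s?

1020

By expected reach per s: late-talk slot 11.16, podcast midroll 7.31, game-show break 7.19 lead.
The ratio heuristic lands on 3×late-talk slot + 2×podcast midroll (1016) but leaves 6 s idle.
The 26 s tied up in podcast midroll is better spent on game-show break — total rises to 1020 (110 s).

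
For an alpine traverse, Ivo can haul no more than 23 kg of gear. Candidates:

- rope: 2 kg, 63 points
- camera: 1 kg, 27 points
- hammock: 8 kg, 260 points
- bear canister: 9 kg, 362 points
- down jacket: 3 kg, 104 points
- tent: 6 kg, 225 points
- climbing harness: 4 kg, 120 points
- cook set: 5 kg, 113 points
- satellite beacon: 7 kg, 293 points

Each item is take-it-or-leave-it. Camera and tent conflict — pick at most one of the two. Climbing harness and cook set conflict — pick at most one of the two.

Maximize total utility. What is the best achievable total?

Taking bear canister + tent + satellite beacon: 22 kg used, 880 in utility.
Every other selection either busts 23 kg or breaks a pairing rule or fails to beat 880.

880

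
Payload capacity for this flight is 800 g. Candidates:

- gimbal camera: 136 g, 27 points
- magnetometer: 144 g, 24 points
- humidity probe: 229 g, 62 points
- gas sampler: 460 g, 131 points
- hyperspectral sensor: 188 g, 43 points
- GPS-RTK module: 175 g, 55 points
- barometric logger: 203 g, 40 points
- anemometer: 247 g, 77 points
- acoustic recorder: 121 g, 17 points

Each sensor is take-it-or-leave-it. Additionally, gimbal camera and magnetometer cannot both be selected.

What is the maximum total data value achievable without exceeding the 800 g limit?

221

Density check — GPS-RTK module 0.31, anemometer 0.31, gas sampler 0.28, humidity probe 0.27 are the best per g.
Gimbal camera + humidity probe + GPS-RTK module + anemometer uses 787 of the 800 g and totals 221.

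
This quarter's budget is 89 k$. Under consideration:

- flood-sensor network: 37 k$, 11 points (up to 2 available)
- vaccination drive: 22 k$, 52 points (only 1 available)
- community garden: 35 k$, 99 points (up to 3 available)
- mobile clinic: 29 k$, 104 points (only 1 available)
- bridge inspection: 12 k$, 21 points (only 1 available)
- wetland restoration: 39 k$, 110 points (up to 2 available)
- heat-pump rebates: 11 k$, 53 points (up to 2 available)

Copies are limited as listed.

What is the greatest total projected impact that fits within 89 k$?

309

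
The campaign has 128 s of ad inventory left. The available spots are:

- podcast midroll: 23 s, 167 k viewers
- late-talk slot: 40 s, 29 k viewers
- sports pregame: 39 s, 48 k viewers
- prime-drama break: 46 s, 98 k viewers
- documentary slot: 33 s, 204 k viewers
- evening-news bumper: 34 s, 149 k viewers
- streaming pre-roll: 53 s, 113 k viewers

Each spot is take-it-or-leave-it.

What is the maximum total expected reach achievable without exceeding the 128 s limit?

520

By expected reach per s: podcast midroll 7.26, documentary slot 6.18, evening-news bumper 4.38, streaming pre-roll 2.13 lead.
Podcast midroll + documentary slot + evening-news bumper uses 90 of the 128 s and totals 520.
Next best is podcast midroll + documentary slot + streaming pre-roll at 484 (109 s) — short by 36.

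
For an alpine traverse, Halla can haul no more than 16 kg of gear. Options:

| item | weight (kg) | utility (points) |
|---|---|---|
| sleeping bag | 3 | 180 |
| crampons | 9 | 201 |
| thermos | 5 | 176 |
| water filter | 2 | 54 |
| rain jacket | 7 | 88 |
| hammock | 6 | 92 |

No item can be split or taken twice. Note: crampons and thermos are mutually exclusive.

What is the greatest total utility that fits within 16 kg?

Density check — sleeping bag 60.00, thermos 35.20, water filter 27.00, crampons 22.33 are the best per kg.
Best packing: sleeping bag + thermos + water filter + hammock — 16 kg, 502 total.
Runner-up sleeping bag + thermos + hammock tops out at 448.

502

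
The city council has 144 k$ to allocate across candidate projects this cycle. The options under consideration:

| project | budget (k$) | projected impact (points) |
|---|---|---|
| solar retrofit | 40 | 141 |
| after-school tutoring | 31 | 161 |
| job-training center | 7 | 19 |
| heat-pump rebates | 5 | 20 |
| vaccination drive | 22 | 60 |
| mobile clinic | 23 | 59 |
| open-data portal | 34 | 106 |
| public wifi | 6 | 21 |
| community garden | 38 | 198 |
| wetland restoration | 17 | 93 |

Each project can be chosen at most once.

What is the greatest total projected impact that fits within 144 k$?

653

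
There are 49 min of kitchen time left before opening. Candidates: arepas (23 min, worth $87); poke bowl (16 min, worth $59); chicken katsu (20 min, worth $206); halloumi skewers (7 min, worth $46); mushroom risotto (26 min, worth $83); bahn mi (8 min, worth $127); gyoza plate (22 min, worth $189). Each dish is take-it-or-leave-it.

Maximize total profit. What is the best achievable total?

Density check — bahn mi 15.88, chicken katsu 10.30, gyoza plate 8.59 are the best per min.
A density-first pass picks chicken katsu + halloumi skewers + bahn mi — 379 at 35 min.
Dropping bahn mi frees 8 min; slotting in gyoza plate (22 min) lifts the total to 441 at 49 min.
An exhaustive check of the 128 subsets confirms 441.

441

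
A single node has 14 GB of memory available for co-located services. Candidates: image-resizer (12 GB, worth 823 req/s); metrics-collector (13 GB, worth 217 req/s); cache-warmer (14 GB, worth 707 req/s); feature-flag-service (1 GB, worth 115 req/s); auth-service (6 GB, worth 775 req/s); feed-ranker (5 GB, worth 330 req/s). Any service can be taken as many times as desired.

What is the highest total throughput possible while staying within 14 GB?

1780

Taking 2×feature-flag-service + 2×auth-service: 14 GB used, 1780 in throughput.
No other feasible combination exceeds 1780.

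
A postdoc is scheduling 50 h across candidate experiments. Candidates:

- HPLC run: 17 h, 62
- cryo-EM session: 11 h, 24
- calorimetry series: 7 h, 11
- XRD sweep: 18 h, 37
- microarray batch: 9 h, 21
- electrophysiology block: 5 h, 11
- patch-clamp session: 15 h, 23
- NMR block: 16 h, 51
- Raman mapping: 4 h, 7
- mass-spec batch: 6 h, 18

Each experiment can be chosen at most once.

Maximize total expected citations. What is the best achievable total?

155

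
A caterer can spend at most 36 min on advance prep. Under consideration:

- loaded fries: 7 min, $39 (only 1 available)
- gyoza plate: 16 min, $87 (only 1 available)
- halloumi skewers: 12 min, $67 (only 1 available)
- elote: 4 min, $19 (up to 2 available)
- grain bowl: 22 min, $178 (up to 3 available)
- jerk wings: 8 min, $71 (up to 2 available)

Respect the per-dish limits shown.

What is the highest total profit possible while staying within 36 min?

A density-first pass picks loaded fries + halloumi skewers + 2×jerk wings — 248 at 35 min.
Reworking the packing: elote + grain bowl + jerk wings uses 34 min and improves the total to 268.
No other feasible combination exceeds 268.

268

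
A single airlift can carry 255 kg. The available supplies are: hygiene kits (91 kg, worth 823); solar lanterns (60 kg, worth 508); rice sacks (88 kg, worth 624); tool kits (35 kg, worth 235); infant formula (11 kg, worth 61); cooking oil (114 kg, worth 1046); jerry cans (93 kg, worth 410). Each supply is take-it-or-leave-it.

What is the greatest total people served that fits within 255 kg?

2165

Density check — cooking oil 9.18, hygiene kits 9.04, solar lanterns 8.47, rice sacks 7.09 are the best per kg.
Taking hygiene kits + tool kits + infant formula + cooking oil: 251 kg used, 2165 in people served.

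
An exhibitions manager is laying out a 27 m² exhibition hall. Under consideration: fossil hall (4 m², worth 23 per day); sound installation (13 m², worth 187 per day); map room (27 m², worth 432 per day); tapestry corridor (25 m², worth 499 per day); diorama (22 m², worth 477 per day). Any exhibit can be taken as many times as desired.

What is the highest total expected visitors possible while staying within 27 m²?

500

By expected visitors per m²: diorama 21.68, tapestry corridor 19.96, map room 16.00 lead.
Best packing: fossil hall + diorama — 26 m², 500 total.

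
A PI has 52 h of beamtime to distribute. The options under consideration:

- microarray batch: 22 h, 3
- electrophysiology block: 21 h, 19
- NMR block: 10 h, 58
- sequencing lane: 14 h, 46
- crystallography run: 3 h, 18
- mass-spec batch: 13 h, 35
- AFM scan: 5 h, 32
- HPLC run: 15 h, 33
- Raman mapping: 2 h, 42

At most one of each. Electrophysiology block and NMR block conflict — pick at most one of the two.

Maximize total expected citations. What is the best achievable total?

231

NMR block + sequencing lane + crystallography run + mass-spec batch + AFM scan + Raman mapping uses 47 of the 52 h and totals 231.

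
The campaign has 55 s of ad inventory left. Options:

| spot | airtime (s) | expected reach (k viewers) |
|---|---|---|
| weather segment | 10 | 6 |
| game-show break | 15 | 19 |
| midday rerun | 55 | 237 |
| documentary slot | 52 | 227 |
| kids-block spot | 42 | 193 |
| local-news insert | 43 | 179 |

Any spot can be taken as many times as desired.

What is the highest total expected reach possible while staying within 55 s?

237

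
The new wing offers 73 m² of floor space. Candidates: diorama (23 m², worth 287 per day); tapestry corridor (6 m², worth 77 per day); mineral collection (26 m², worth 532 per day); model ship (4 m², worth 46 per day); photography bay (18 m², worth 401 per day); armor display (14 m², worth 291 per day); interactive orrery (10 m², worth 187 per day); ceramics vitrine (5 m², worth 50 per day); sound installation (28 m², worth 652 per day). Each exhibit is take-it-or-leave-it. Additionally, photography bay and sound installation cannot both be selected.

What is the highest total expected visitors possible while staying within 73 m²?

1525

Density check — sound installation 23.29, photography bay 22.28, armor display 20.79 are the best per m².
Taking mineral collection + armor display + ceramics vitrine + sound installation: 73 m² used, 1525 in expected visitors.
That's the maximum — no feasible swap from here does better than 1525.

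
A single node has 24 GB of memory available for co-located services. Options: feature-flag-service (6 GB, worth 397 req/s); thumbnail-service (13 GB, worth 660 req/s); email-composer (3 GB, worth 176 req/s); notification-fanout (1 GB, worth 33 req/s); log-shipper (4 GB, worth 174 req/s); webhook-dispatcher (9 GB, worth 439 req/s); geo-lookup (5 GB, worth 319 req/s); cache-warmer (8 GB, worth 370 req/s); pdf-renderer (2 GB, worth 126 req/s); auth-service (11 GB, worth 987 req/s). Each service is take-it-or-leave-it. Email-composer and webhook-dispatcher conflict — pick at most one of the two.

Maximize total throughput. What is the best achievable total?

Density check — auth-service 89.73, feature-flag-service 66.17, geo-lookup 63.80, pdf-renderer 63.00 are the best per GB.
Best packing: feature-flag-service + geo-lookup + pdf-renderer + auth-service — 24 GB, 1829 total.

1829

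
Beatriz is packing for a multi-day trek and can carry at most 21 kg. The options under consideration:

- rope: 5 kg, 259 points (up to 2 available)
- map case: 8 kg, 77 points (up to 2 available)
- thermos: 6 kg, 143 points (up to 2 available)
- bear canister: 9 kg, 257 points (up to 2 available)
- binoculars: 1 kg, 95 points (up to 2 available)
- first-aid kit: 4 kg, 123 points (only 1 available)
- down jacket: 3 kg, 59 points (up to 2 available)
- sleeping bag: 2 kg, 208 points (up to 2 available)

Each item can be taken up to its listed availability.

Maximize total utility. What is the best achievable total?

1247

Taking 2×rope + 2×binoculars + first-aid kit + 2×sleeping bag: 20 kg used, 1247 in utility.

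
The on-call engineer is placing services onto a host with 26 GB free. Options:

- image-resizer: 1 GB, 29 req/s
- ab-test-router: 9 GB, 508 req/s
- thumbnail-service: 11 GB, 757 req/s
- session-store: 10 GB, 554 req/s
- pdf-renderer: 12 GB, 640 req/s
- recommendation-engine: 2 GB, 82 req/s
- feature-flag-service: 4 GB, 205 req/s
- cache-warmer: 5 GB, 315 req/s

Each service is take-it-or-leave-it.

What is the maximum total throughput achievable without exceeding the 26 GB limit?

1626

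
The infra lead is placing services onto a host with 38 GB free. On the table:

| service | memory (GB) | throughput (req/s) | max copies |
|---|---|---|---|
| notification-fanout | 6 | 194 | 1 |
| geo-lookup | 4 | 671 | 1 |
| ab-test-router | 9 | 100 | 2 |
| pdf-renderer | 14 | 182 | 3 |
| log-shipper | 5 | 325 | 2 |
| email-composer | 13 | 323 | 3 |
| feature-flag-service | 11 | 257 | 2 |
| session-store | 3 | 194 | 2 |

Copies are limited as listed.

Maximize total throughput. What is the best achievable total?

2160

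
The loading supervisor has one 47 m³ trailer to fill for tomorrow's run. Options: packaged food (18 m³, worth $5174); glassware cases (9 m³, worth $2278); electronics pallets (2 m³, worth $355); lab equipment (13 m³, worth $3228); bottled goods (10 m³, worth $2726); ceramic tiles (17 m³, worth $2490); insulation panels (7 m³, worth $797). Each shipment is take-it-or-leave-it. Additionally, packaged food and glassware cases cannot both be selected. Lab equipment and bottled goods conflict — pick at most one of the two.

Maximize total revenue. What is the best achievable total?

Packaged food + electronics pallets + bottled goods + ceramic tiles uses 47 of the 47 m³ and totals 10745.

10745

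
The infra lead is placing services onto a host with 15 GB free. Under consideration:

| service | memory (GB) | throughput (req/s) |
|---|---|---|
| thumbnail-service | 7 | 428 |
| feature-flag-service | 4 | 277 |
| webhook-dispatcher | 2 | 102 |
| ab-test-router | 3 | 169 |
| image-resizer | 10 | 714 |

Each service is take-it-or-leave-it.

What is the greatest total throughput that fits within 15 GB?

991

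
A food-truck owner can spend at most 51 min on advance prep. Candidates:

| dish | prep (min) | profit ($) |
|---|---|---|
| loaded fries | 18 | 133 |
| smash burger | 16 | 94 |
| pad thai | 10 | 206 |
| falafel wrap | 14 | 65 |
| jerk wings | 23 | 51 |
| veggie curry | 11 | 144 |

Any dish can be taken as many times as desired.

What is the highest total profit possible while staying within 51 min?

1030

Taking 5×pad thai: 50 min used, 1030 in profit.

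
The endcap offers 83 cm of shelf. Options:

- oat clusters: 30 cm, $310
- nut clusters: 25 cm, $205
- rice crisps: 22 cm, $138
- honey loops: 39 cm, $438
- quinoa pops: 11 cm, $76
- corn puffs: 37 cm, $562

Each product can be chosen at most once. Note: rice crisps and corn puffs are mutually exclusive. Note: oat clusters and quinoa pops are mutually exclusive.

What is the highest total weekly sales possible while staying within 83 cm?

The ratio ordering already packs tightly: honey loops + corn puffs, 76 cm, 1000.
The closest alternative, oat clusters + corn puffs, reaches only 872.

1000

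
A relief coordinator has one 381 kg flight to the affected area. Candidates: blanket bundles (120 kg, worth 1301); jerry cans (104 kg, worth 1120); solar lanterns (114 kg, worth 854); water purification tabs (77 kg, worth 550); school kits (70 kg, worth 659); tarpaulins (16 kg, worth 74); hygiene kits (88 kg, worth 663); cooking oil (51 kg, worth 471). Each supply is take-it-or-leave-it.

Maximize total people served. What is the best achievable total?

Ranking by ratio (people served/kg): blanket bundles 10.84, jerry cans 10.77, school kits 9.41.
The ratio heuristic lands on blanket bundles + jerry cans + school kits + tarpaulins + cooking oil (3625) but leaves 20 kg idle.
The 67 kg tied up in tarpaulins and cooking oil is better spent on water purification tabs — total rises to 3630 (371 kg).
The closest alternative, blanket bundles + jerry cans + tarpaulins + hygiene kits + cooking oil, reaches only 3629.

3630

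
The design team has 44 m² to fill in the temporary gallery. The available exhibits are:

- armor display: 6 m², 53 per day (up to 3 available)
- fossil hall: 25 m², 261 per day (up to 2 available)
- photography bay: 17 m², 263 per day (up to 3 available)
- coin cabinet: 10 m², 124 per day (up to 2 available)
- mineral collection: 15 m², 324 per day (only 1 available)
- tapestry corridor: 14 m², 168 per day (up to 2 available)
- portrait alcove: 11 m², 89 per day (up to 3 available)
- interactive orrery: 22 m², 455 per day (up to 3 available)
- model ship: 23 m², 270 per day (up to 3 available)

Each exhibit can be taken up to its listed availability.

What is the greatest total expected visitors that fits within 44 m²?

910

By expected visitors per m²: mineral collection 21.60, interactive orrery 20.68, photography bay 15.47 lead.
The ratio heuristic lands on armor display + mineral collection + interactive orrery (832) but leaves 1 m² idle.
Replace armor display and mineral collection with interactive orrery: the trade gains 78 net, giving 910 at 44 m².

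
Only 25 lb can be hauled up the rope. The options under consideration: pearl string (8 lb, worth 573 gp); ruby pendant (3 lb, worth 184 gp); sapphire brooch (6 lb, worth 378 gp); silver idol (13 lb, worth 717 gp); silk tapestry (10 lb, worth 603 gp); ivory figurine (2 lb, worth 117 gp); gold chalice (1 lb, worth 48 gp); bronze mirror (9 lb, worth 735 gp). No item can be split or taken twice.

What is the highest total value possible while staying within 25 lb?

Density check — bronze mirror 81.67, pearl string 71.62, sapphire brooch 63.00, ruby pendant 61.33 are the best per lb.
Taking pearl string + sapphire brooch + ivory figurine + bronze mirror: 25 lb used, 1803 in value.

1803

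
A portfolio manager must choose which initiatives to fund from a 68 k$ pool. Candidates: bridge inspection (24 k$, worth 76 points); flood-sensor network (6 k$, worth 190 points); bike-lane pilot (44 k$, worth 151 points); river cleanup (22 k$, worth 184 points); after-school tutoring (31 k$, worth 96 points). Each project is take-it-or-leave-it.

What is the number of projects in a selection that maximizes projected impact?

Best achievable projected impact is 470.
For example flood-sensor network + river cleanup + after-school tutoring achieves it, using 59 k$.
Every optimal selection uses 3 projects.

3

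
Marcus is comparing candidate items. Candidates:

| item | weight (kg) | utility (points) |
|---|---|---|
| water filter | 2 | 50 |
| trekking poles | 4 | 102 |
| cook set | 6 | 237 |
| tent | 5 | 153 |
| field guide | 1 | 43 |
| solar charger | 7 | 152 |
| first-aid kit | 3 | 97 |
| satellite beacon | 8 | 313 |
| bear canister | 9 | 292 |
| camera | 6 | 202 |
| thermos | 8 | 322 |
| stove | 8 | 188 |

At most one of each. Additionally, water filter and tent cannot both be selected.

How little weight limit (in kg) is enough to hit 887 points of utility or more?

23

Need the lightest bundle worth ≥ 887.
cook set + field guide + satellite beacon + thermos: 915 utility at 23 kg.
Below 23 kg the best achievable stays under 887.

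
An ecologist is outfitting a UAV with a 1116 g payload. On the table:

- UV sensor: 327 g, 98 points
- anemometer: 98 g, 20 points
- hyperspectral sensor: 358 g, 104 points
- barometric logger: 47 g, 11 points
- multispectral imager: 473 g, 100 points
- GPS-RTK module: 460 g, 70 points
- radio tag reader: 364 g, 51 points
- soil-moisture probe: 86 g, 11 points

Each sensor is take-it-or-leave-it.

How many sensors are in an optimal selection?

4

The maximum data value within 1116 g is 264.
UV sensor + hyperspectral sensor + barometric logger + radio tag reader hits 264 at 1096 g.
Any selection reaching 264 contains exactly 4 sensors.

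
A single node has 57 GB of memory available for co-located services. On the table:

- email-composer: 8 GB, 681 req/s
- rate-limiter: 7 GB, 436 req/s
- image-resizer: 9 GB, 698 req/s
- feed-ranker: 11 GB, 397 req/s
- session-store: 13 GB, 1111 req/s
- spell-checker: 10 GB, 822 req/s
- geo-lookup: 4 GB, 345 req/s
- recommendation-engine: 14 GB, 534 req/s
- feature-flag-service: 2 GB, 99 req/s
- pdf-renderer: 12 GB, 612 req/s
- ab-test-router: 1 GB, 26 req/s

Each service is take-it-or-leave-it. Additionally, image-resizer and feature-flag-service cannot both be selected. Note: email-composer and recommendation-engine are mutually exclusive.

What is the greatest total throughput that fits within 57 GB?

Density check — geo-lookup 86.25, session-store 85.46, email-composer 85.12, spell-checker 82.20 are the best per GB.
Taking email-composer + image-resizer + session-store + spell-checker + geo-lookup + pdf-renderer + ab-test-router: 57 GB used, 4295 in throughput.

4295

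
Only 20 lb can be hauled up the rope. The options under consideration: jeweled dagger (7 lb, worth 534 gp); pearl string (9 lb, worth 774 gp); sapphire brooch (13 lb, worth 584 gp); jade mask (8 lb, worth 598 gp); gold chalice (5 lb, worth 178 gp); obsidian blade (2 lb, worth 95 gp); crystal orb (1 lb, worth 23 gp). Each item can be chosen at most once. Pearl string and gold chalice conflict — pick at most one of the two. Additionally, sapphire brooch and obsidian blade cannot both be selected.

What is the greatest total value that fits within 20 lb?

Ranking by ratio (value/lb): pearl string 86.00, jeweled dagger 76.29, jade mask 74.75, obsidian blade 47.50.
Greedy by ratio would take jeweled dagger + pearl string + obsidian blade + crystal orb: 19 lb used, total 1426.
The 7 lb tied up in jeweled dagger is better spent on jade mask — total rises to 1490 (20 lb).
Nothing else feasible within 20 lb beats 1490.

1490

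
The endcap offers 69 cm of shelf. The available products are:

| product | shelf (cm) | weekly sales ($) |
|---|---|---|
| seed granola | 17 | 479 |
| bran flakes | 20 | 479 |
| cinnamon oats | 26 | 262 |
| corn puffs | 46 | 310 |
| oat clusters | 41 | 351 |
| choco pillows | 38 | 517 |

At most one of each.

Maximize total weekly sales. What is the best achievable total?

1220

The ratio ordering already packs tightly: seed granola + bran flakes + cinnamon oats, 63 cm, 1220.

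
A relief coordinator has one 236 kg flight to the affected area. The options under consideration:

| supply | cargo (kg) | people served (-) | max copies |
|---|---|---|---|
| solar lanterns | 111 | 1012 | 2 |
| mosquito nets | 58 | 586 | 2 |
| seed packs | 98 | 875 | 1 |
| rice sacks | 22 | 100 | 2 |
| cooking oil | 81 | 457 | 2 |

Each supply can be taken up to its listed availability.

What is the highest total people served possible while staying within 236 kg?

2184

Density check — mosquito nets 10.10, solar lanterns 9.12, seed packs 8.93 are the best per kg.
The ratio ordering already packs tightly: solar lanterns + 2×mosquito nets, 227 kg, 2184.
No other feasible combination exceeds 2184.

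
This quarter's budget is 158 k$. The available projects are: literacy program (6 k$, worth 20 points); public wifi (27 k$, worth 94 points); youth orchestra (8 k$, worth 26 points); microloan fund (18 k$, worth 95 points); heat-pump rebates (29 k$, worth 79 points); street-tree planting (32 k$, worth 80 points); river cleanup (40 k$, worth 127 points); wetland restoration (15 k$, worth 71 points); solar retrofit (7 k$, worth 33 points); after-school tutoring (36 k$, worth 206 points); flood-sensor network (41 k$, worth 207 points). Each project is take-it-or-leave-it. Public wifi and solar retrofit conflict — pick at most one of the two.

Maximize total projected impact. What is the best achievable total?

Microloan fund + river cleanup + wetland restoration + solar retrofit + after-school tutoring + flood-sensor network uses 157 of the 158 k$ and totals 739.
Runner-up youth orchestra + microloan fund + river cleanup + wetland restoration + after-school tutoring + flood-sensor network tops out at 732.

739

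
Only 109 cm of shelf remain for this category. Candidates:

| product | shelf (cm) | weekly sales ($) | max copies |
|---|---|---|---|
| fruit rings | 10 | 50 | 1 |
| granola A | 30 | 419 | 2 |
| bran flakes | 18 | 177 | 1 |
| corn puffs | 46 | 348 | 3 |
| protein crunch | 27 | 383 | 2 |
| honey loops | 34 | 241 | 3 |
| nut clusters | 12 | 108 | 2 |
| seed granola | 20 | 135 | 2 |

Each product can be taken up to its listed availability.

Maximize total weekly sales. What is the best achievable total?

1401

Ranking by ratio (weekly sales/cm): protein crunch 14.19, granola A 13.97, bran flakes 9.83.
The ratio heuristic lands on granola A + bran flakes + 2×protein crunch (1362) but leaves 7 cm idle.
Replace bran flakes with 2×nut clusters: the trade gains 39 net, giving 1401 at 108 cm.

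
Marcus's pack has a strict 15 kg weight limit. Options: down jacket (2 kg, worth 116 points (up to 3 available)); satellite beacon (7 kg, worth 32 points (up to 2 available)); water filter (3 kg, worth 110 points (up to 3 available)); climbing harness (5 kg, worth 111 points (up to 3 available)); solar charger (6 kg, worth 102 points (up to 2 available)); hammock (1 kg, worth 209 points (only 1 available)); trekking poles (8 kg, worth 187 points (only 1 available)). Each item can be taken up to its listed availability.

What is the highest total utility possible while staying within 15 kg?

By utility per kg: hammock 209.00, down jacket 58.00, water filter 36.67 lead.
Filling by ratio: 3×down jacket + 2×water filter + hammock for 777, with 2 kg left unused.
The 3 kg tied up in water filter is better spent on climbing harness — total rises to 778 (15 kg).

778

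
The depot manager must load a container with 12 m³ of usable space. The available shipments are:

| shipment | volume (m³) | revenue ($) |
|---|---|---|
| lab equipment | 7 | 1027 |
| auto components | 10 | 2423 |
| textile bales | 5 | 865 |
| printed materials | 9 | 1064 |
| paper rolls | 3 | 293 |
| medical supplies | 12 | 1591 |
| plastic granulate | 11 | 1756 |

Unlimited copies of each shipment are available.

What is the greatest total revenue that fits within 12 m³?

Taking auto components: 10 m³ used, 2423 in revenue.
No other feasible combination exceeds 2423.

2423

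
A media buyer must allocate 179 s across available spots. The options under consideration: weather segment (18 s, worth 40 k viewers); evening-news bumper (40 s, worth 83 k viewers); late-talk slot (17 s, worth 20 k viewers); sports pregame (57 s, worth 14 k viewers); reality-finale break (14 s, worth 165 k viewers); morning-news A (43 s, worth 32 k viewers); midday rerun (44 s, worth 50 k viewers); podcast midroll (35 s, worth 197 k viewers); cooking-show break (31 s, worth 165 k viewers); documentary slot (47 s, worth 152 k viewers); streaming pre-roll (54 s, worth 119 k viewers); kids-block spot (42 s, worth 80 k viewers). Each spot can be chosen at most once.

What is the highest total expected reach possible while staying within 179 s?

A density-first pass picks weather segment + late-talk slot + reality-finale break + podcast midroll + cooking-show break + documentary slot — 739 at 162 s.
Dropping weather segment and late-talk slot frees 35 s; slotting in evening-news bumper (40 s) lifts the total to 762 at 167 s.
Runner-up reality-finale break + podcast midroll + cooking-show break + documentary slot + kids-block spot tops out at 759.

762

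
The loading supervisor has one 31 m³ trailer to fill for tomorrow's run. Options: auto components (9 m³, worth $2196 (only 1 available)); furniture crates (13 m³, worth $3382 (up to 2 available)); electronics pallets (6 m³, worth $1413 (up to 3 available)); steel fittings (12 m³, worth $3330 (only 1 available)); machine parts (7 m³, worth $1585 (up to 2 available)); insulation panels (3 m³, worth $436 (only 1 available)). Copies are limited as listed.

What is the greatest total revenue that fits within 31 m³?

8125

Best packing: furniture crates + electronics pallets + steel fittings — 31 m³, 8125 total.
No other feasible combination exceeds 8125.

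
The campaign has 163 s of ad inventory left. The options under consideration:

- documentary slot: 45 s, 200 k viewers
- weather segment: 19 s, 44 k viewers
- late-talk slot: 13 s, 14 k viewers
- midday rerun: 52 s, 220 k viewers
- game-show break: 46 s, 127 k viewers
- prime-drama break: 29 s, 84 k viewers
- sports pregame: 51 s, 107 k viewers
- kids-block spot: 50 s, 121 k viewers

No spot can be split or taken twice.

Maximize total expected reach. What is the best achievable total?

By expected reach per s: documentary slot 4.44, midday rerun 4.23, prime-drama break 2.90 lead.
Filling by ratio: documentary slot + weather segment + late-talk slot + midday rerun + prime-drama break for 562, with 5 s left unused.
Replace late-talk slot and prime-drama break with game-show break: the trade gains 29 net, giving 591 at 162 s.
Runner-up documentary slot + weather segment + late-talk slot + midday rerun + prime-drama break tops out at 562.

591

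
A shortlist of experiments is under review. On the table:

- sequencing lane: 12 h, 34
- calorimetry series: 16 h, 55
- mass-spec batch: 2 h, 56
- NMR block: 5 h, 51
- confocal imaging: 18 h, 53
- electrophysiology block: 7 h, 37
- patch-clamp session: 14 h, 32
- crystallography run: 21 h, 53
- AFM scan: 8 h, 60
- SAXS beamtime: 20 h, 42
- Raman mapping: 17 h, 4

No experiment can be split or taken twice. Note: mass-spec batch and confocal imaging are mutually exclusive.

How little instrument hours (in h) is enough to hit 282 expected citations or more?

Minimise h subject to total expected citations ≥ 282.
sequencing lane + calorimetry series + mass-spec batch + NMR block + electrophysiology block + AFM scan: 293 expected citations at 50 h.
No combination under 50 h hits 282.

50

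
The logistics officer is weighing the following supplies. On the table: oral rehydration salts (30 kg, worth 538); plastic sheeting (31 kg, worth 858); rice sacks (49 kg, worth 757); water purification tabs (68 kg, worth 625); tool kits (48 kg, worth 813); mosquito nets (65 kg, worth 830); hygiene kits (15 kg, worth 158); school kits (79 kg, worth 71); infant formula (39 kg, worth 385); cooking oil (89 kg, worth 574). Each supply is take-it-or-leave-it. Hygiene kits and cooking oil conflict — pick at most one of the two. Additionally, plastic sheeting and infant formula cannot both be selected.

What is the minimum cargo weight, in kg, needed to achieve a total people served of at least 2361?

Need the lightest bundle worth ≥ 2361.
oral rehydration salts + plastic sheeting + tool kits + hygiene kits: 2367 people served at 124 kg.
No combination under 124 kg hits 2361.

124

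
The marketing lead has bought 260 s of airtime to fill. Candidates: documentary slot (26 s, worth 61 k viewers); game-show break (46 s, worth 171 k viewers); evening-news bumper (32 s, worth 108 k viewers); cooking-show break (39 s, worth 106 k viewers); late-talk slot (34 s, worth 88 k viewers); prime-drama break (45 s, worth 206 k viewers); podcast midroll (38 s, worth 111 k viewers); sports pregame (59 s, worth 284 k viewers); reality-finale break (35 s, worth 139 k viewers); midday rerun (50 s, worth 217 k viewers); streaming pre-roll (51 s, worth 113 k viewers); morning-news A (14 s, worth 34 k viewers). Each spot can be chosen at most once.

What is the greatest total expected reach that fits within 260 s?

Taking the top-ratio spots first gives game-show break + prime-drama break + sports pregame + reality-finale break + midday rerun + morning-news A for 1051 (249 s).
The 60 s tied up in game-show break and morning-news A is better spent on evening-news bumper + podcast midroll — total rises to 1065 (259 s).

1065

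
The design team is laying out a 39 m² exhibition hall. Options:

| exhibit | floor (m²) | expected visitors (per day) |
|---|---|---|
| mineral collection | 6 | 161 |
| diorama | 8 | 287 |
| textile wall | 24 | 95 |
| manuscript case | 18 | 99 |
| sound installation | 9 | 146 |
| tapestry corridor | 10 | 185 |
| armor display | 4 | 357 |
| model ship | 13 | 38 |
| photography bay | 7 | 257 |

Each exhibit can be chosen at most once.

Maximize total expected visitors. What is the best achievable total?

1247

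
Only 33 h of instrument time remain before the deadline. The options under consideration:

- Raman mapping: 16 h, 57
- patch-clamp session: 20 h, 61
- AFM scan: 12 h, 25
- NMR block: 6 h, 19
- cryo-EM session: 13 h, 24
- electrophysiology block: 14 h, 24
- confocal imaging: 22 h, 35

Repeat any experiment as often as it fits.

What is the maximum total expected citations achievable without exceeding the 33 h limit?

114

By expected citations per h: Raman mapping 3.56, NMR block 3.17, patch-clamp session 3.05 lead.
Taking 2×Raman mapping: 32 h used, 114 in expected citations.
No other feasible combination exceeds 114.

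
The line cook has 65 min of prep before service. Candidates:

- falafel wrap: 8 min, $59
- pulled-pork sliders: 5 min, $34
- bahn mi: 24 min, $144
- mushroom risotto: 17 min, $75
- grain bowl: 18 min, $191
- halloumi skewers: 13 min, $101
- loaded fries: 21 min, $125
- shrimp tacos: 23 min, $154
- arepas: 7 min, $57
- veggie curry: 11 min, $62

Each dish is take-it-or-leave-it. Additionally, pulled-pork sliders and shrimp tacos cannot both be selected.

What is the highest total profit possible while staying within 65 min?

Filling by ratio: falafel wrap + pulled-pork sliders + grain bowl + halloumi skewers + arepas + veggie curry for 504, with 3 min left unused.
The 18 min tied up in arepas and veggie curry is better spent on loaded fries — total rises to 510 (65 min).
No other feasible combination exceeds 510.

510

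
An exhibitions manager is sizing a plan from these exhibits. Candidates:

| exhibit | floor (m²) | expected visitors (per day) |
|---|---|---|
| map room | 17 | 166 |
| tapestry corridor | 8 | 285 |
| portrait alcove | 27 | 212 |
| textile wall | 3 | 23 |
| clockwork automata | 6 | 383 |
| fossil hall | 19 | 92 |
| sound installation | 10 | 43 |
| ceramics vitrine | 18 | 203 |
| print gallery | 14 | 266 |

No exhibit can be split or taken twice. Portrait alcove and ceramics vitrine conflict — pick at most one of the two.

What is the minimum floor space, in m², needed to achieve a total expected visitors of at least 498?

14

Minimise m² subject to total expected visitors ≥ 498.
tapestry corridor + clockwork automata: 668 expected visitors at 14 m².
No combination under 14 m² hits 498.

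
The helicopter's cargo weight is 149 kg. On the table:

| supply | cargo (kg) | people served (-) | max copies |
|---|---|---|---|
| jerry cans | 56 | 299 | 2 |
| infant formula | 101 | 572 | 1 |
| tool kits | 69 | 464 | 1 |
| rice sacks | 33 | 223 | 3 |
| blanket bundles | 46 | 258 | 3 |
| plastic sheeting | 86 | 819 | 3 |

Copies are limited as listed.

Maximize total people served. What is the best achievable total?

1118

Filling by ratio: rice sacks + plastic sheeting for 1042, with 30 kg left unused.
The 33 kg tied up in rice sacks is better spent on jerry cans — total rises to 1118 (142 kg).
No other feasible combination exceeds 1118.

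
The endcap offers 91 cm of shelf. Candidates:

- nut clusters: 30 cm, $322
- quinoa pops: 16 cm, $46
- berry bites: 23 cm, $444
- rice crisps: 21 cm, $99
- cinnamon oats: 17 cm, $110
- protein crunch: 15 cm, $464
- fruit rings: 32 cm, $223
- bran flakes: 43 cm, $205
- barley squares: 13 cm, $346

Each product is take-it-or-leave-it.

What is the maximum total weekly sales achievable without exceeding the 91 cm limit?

1576

Best packing: nut clusters + berry bites + protein crunch + barley squares — 81 cm, 1576 total.
The closest alternative, berry bites + protein crunch + fruit rings + barley squares, reaches only 1477.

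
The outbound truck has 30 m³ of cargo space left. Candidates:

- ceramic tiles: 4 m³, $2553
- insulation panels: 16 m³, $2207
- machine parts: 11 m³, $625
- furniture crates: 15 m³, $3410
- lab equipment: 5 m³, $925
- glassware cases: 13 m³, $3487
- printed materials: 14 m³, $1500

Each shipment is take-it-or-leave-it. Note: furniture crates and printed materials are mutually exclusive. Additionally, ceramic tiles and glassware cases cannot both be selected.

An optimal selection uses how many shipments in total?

2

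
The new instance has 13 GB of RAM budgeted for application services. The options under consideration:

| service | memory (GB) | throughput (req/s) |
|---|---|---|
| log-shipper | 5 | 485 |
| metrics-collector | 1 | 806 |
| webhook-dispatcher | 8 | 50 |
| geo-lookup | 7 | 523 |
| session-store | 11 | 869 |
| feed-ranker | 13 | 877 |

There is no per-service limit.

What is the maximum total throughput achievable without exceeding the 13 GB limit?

13×metrics-collector uses 13 of the 13 GB and totals 10478.

10478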